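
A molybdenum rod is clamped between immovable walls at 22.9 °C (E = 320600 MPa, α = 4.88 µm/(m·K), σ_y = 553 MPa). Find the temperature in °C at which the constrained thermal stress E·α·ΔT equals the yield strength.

376 °C

E = 320600 MPa = 320.6 GPa.
E·α·ΔT = 553.0 MPa ⇒ ΔT = 553.0 / (320.6×10³ × 4.88×10⁻⁶) = 353.5 K.
T = 22.9 + 353.5 = 376.4 °C.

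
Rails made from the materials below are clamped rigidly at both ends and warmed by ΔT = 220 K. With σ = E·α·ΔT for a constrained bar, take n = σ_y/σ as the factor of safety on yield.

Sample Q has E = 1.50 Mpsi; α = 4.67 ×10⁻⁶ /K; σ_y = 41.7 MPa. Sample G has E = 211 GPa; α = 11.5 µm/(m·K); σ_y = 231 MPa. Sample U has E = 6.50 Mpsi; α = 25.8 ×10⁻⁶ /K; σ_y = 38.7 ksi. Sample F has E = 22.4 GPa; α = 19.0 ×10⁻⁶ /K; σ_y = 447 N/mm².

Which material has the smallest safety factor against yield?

Converting E to GPa, α to ×10⁻⁶/K, σ_y to MPa, then σ and n for each:
  sample Q: E = 10.34, α = 4.67, σ_y = 41.70 → σ = 10.6 MPa, n = 3.92
  sample G: E = 211.0, α = 11.5, σ_y = 231.0 → σ = 534 MPa, n = 0.433
  sample U: E = 44.82, α = 25.8, σ_y = 266.8 → σ = 254 MPa, n = 1.05
  sample F: E = 22.40, α = 19.0, σ_y = 447.0 → σ = 93.6 MPa, n = 4.77
The minimum is sample G at n = 0.433.

sample G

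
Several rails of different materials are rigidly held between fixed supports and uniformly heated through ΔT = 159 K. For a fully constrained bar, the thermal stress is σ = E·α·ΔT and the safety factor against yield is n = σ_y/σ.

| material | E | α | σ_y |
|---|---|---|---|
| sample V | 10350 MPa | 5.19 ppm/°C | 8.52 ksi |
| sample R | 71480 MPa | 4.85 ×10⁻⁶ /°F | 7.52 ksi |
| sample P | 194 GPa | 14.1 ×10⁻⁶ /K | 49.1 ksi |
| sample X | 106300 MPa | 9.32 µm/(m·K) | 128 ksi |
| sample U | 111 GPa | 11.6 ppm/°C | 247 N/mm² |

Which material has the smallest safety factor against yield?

In consistent units (E in GPa, α in ×10⁻⁶/K, σ_y in MPa):
  sample V: E = 10.35, α = 5.19, σ_y = 58.74 → σ = 8.54 MPa, n = 6.88
  sample R: E = 71.48, α = 8.73, σ_y = 51.85 → σ = 99.2 MPa, n = 0.523
  sample P: E = 194.0, α = 14.1, σ_y = 338.5 → σ = 435 MPa, n = 0.778
  sample X: E = 106.3, α = 9.32, σ_y = 882.5 → σ = 158 MPa, n = 5.60
  sample U: E = 111.0, α = 11.6, σ_y = 247.0 → σ = 205 MPa, n = 1.21
Smallest n: sample R with n = 0.523.

sample R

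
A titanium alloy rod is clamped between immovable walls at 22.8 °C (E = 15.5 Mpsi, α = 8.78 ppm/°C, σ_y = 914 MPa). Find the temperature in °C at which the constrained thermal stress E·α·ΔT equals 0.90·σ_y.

899 °C

E = 15.5 Mpsi = 106.9 GPa.
E·α·ΔT = 822.6 MPa ⇒ ΔT = 822.6 / (106.9×10³ × 8.78×10⁻⁶) = 876.7 K.
T = 22.8 + 876.7 = 899.5 °C.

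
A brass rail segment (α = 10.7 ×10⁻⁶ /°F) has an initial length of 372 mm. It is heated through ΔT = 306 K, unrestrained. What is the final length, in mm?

Convert α: 10.7×10⁻⁶/°F × (9/5) = 19.3×10⁻⁶/K.
ΔL = α·L₀·ΔT = 19.3×10⁻⁶ × 372 mm × 306.0 K = 2.19 mm.
L = L₀ + ΔL = 372 + 2.19 = 374.19 mm.

374.19 mm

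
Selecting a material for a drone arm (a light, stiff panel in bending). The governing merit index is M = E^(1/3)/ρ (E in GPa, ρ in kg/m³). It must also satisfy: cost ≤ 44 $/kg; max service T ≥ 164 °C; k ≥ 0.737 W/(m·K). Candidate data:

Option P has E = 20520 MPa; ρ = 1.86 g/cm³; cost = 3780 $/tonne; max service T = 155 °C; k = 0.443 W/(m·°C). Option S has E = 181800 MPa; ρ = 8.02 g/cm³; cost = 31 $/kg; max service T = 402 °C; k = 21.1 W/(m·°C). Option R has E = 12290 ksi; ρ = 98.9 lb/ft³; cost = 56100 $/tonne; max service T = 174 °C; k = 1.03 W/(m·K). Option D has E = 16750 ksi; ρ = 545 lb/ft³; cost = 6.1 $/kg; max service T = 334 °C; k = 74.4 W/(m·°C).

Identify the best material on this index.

Screen on constraints: cost ≤ 44 $/kg; max service T ≥ 164 °C; k ≥ 0.737 W/(m·K). Survivors: option S, option D.
In SI units:
  option S: E = 181.8 GPa, ρ = 8020 kg/m³
  option D: E = 115.5 GPa, ρ = 8730 kg/m³
  option S: M = 0.706×10⁻³
  option D: M = 0.558×10⁻³
The maximum is for option S.

option S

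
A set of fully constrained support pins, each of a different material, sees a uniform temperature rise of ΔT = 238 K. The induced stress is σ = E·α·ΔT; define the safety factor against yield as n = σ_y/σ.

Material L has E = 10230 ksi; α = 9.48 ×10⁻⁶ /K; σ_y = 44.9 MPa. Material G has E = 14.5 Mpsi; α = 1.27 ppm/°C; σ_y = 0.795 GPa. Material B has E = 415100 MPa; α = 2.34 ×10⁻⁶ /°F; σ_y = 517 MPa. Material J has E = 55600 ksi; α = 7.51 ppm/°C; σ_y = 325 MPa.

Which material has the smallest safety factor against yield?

material L

Converting E to GPa, α to ×10⁻⁶/K, σ_y to MPa, then σ and n for each:
  material L: E = 70.53, α = 9.48, σ_y = 44.90 → σ = 159 MPa, n = 0.282
  material G: E = 99.97, α = 1.27, σ_y = 795.0 → σ = 30.2 MPa, n = 26.3
  material B: E = 415.1, α = 4.21, σ_y = 517.0 → σ = 416 MPa, n = 1.24
  material J: E = 383.3, α = 7.51, σ_y = 325.0 → σ = 685 MPa, n = 0.474
Material L has the lowest safety factor, n = 0.282.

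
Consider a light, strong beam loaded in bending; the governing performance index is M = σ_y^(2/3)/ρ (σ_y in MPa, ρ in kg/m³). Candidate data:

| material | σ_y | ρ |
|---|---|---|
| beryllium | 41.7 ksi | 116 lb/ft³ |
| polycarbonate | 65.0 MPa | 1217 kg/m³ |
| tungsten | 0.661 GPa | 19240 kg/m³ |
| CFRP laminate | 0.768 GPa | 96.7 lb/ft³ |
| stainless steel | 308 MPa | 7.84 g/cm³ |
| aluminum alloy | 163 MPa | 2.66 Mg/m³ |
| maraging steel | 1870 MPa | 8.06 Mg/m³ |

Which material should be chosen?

Convert each candidate to consistent units, then evaluate M:
  beryllium: σ_y = 287.5 MPa, ρ = 1858 kg/m³
  polycarbonate: σ_y = 65.00 MPa, ρ = 1217 kg/m³
  tungsten: σ_y = 661.0 MPa, ρ = 19240 kg/m³
  CFRP laminate: σ_y = 768.0 MPa, ρ = 1549 kg/m³
  stainless steel: σ_y = 308.0 MPa, ρ = 7840 kg/m³
  aluminum alloy: σ_y = 163.0 MPa, ρ = 2660 kg/m³
  maraging steel: σ_y = 1870 MPa, ρ = 8060 kg/m³
  CFRP laminate: M = 54.1×10⁻³
  beryllium: M = 23.4×10⁻³
  maraging steel: M = 18.8×10⁻³
  polycarbonate: M = 13.3×10⁻³
  aluminum alloy: M = 11.2×10⁻³
  stainless steel: M = 5.82×10⁻³
  tungsten: M = 3.94×10⁻³
Highest index: CFRP laminate.

CFRP laminate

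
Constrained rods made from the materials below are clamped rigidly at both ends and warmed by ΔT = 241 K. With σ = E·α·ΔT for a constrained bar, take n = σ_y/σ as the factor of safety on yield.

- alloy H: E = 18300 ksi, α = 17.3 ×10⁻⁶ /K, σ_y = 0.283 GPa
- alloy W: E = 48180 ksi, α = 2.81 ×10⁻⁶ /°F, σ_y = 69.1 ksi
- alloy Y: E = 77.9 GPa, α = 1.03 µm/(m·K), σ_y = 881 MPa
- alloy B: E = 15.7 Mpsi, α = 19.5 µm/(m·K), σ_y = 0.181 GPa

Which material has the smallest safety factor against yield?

Per material, after unit conversion:
  alloy H: E = 126.2, α = 17.3, σ_y = 283.0 → σ = 526 MPa, n = 0.538
  alloy W: E = 332.2, α = 5.06, σ_y = 476.4 → σ = 405 MPa, n = 1.18
  alloy Y: E = 77.90, α = 1.03, σ_y = 881.0 → σ = 19.3 MPa, n = 45.6
  alloy B: E = 108.2, α = 19.5, σ_y = 181.0 → σ = 509 MPa, n = 0.356
Alloy B has the lowest safety factor, n = 0.356.

alloy B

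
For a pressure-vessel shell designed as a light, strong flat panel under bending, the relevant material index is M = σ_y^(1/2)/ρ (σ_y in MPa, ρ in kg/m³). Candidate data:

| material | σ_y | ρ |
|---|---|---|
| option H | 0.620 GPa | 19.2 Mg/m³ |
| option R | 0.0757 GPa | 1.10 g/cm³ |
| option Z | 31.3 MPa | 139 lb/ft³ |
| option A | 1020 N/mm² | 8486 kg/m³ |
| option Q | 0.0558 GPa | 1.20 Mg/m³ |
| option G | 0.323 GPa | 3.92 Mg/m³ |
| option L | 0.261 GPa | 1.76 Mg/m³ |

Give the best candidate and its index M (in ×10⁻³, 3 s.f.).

Normalizing units and computing the index:
  option H: σ_y = 620.0 MPa, ρ = 19200 kg/m³
  option R: σ_y = 75.70 MPa, ρ = 1100 kg/m³
  option Z: σ_y = 31.30 MPa, ρ = 2227 kg/m³
  option A: σ_y = 1020 MPa, ρ = 8486 kg/m³
  option Q: σ_y = 55.80 MPa, ρ = 1200 kg/m³
  option G: σ_y = 323.0 MPa, ρ = 3920 kg/m³
  option L: σ_y = 261.0 MPa, ρ = 1760 kg/m³
  option L: M = 9.18×10⁻³
  option R: M = 7.91×10⁻³
  option Q: M = 6.22×10⁻³
  option G: M = 4.58×10⁻³
  option A: M = 3.76×10⁻³
  option Z: M = 2.51×10⁻³
  option H: M = 1.30×10⁻³
The maximum is for option L.

option L, M = 9.18×10⁻³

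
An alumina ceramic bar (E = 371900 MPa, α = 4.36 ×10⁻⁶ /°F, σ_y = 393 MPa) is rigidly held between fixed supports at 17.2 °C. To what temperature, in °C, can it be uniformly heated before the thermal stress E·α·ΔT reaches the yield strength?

152 °C

E = 371900 MPa = 371.9 GPa.
α = 4.36×10⁻⁶/°F × 9/5 = 7.85×10⁻⁶/K.
E·α·ΔT = 393.0 MPa ⇒ ΔT = 393.0 / (371.9×10³ × 7.85×10⁻⁶) = 134.7 K.
T = 17.2 + 134.7 = 151.9 °C.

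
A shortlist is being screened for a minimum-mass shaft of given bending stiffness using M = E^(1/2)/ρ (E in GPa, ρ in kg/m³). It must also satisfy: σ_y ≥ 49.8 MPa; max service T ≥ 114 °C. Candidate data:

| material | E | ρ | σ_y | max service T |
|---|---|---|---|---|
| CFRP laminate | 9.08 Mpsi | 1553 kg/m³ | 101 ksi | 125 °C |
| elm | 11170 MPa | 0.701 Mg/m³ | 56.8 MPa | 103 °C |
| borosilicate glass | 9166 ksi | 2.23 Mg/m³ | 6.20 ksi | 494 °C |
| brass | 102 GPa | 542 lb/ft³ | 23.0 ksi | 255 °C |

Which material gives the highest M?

CFRP laminate

Screen on constraints: σ_y ≥ 49.8 MPa; max service T ≥ 114 °C. Survivors: CFRP laminate, brass.
Normalizing units and computing the index:
  CFRP laminate: E = 62.60 GPa, ρ = 1553 kg/m³
  brass: E = 102.0 GPa, ρ = 8682 kg/m³
  CFRP laminate: M = 5.09×10⁻³
  brass: M = 1.16×10⁻³
The maximum is for CFRP laminate.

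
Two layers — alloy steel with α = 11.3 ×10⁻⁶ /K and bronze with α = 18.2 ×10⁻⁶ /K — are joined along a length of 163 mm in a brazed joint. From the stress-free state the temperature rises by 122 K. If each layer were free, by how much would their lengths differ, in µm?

Δα = |11.3 − 18.2|×10⁻⁶/K = 6.90×10⁻⁶/K.
ΔL_mismatch = Δα·L·ΔT = 6.90×10⁻⁶ × 163.0 mm × 122.0 K = 137 µm.

137 µm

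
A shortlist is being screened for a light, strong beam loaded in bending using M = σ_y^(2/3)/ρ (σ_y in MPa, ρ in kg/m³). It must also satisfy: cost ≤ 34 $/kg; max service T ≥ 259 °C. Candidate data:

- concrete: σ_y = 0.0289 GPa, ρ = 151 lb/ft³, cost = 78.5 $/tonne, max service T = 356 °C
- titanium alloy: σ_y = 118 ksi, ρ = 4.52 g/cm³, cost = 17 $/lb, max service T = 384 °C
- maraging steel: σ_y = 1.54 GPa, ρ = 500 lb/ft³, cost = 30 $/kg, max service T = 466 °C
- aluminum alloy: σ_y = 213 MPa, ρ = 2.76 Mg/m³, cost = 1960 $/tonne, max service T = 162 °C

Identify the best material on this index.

maraging steel

Screen on constraints: cost ≤ 34 $/kg; max service T ≥ 259 °C. Survivors: concrete, maraging steel.
After converting to SI:
  concrete: σ_y = 28.90 MPa, ρ = 2419 kg/m³
  maraging steel: σ_y = 1540 MPa, ρ = 8009 kg/m³
  maraging steel: M = 16.7×10⁻³
  concrete: M = 3.89×10⁻³
Maraging steel ranks first.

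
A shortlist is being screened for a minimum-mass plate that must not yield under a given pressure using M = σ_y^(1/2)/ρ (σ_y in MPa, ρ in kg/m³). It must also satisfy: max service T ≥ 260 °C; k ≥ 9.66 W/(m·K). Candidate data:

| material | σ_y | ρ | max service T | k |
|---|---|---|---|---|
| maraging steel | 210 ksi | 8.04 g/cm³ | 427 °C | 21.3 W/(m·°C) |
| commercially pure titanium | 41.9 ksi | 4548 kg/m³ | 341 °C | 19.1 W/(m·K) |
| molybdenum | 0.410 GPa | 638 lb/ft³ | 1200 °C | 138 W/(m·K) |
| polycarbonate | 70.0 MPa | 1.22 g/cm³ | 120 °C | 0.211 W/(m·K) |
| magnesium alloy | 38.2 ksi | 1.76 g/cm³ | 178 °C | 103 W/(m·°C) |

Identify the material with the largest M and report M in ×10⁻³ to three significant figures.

maraging steel, M = 4.73×10⁻³

Screen on constraints: max service T ≥ 260 °C; k ≥ 9.66 W/(m·K). Survivors: maraging steel, commercially pure titanium, molybdenum.
Normalizing units and computing the index:
  maraging steel: σ_y = 1448 MPa, ρ = 8040 kg/m³
  commercially pure titanium: σ_y = 288.9 MPa, ρ = 4548 kg/m³
  molybdenum: σ_y = 410.0 MPa, ρ = 10220 kg/m³
  maraging steel: M = 4.73×10⁻³
  commercially pure titanium: M = 3.74×10⁻³
  molybdenum: M = 1.98×10⁻³
Highest index: maraging steel.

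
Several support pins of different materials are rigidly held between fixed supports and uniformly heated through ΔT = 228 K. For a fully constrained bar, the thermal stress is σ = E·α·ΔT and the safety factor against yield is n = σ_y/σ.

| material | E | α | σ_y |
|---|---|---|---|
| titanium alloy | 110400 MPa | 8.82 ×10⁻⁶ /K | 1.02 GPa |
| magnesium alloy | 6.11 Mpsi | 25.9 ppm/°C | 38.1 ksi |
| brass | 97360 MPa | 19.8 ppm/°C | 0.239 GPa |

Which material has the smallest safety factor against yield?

brass

In consistent units (E in GPa, α in ×10⁻⁶/K, σ_y in MPa):
  titanium alloy: E = 110.4, α = 8.82, σ_y = 1020 → σ = 222 MPa, n = 4.59
  magnesium alloy: E = 42.13, α = 25.9, σ_y = 262.7 → σ = 249 MPa, n = 1.06
  brass: E = 97.36, α = 19.8, σ_y = 239.0 → σ = 440 MPa, n = 0.544
The minimum is brass at n = 0.544.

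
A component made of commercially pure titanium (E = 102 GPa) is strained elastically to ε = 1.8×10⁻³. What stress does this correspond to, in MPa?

184 MPa

σ = E·ε = 102000 MPa × 1.8×10⁻³ = 184 MPa.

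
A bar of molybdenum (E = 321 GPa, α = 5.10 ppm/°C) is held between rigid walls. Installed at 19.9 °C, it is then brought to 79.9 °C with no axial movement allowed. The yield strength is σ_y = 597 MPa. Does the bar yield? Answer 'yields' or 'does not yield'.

ΔT = 60.00 K. Constrained thermal stress σ = E·α·ΔT = 321.0×10³ MPa × 5.10×10⁻⁶ × 60.00 = 98.2 MPa (compressive).
Compare to σ_y = 597 MPa: σ < σ_y, so it does not yield.

does not yield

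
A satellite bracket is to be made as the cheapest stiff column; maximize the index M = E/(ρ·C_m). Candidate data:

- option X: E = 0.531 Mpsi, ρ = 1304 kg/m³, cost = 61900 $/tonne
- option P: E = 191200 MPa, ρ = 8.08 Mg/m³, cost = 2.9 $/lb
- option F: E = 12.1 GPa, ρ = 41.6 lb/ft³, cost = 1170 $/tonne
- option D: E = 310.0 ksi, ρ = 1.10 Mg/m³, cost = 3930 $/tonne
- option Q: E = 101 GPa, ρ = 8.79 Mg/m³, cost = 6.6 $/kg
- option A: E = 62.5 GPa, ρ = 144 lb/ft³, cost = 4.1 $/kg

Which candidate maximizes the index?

option F

After converting to SI:
  option X: E = 3.661 GPa, ρ = 1304 kg/m³, cost = 61.90 $/kg
  option P: E = 191.2 GPa, ρ = 8080 kg/m³, cost = 6.393 $/kg
  option F: E = 12.10 GPa, ρ = 666.4 kg/m³, cost = 1.170 $/kg
  option D: E = 2.137 GPa, ρ = 1100 kg/m³, cost = 3.930 $/kg
  option Q: E = 101.0 GPa, ρ = 8790 kg/m³, cost = 6.600 $/kg
  option A: E = 62.50 GPa, ρ = 2307 kg/m³, cost = 4.100 $/kg
  option F: M = 15.5 MN·m per $
  option A: M = 6.61 MN·m per $
  option P: M = 3.70 MN·m per $
  option Q: M = 1.74 MN·m per $
  option D: M = 0.494 MN·m per $
  option X: M = 0.0454 MN·m per $
Highest index: option F.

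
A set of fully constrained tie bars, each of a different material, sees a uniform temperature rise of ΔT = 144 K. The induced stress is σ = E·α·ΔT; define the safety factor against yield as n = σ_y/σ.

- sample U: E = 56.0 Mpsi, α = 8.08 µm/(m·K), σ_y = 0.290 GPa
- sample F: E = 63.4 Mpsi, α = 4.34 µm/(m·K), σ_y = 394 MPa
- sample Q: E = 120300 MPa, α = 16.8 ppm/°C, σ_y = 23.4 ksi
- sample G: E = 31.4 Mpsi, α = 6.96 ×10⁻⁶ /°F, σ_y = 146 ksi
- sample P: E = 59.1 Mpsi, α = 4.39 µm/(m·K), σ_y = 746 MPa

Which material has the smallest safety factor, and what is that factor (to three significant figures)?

sample Q, n = 0.554

Converting E to GPa, α to ×10⁻⁶/K, σ_y to MPa, then σ and n for each:
  sample U: E = 386.1, α = 8.08, σ_y = 290.0 → σ = 449 MPa, n = 0.646
  sample F: E = 437.1, α = 4.34, σ_y = 394.0 → σ = 273 MPa, n = 1.44
  sample Q: E = 120.3, α = 16.8, σ_y = 161.3 → σ = 291 MPa, n = 0.554
  sample G: E = 216.5, α = 12.5, σ_y = 1007 → σ = 391 MPa, n = 2.58
  sample P: E = 407.5, α = 4.39, σ_y = 746.0 → σ = 258 MPa, n = 2.90
The minimum is sample Q at n = 0.554.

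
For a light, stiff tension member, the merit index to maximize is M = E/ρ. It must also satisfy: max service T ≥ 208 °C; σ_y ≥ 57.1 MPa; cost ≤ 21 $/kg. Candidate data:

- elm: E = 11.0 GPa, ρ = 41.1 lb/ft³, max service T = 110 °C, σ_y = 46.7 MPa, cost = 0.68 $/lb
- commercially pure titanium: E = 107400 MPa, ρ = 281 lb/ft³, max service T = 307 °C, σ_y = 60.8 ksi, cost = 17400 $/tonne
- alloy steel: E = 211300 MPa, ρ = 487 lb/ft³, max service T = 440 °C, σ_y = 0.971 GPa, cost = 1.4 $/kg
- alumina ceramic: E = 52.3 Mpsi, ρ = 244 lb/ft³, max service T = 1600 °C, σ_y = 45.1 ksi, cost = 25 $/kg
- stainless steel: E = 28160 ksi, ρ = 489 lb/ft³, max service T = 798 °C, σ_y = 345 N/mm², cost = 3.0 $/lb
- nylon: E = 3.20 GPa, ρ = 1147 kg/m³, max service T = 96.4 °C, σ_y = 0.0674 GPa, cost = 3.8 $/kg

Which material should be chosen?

Screen on constraints: max service T ≥ 208 °C; σ_y ≥ 57.1 MPa; cost ≤ 21 $/kg. Survivors: commercially pure titanium, alloy steel, stainless steel.
Convert each candidate to consistent units, then evaluate M:
  commercially pure titanium: E = 107.4 GPa, ρ = 4501 kg/m³
  alloy steel: E = 211.3 GPa, ρ = 7801 kg/m³
  stainless steel: E = 194.2 GPa, ρ = 7833 kg/m³
  alloy steel: M = 27.1 MN·m/kg
  stainless steel: M = 24.8 MN·m/kg
  commercially pure titanium: M = 23.9 MN·m/kg
Alloy steel has the largest M.

alloy steel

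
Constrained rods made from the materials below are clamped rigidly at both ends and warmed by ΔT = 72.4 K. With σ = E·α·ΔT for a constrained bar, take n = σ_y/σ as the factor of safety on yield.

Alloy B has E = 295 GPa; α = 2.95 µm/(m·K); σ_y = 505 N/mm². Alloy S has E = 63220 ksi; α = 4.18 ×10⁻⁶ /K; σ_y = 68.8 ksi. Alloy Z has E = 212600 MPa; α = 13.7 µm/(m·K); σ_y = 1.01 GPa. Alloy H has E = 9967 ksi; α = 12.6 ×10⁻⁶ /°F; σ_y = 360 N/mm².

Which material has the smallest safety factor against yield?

alloy H

Converting E to GPa, α to ×10⁻⁶/K, σ_y to MPa, then σ and n for each:
  alloy B: E = 295.0, α = 2.95, σ_y = 505.0 → σ = 63.0 MPa, n = 8.02
  alloy S: E = 435.9, α = 4.18, σ_y = 474.4 → σ = 132 MPa, n = 3.60
  alloy Z: E = 212.6, α = 13.7, σ_y = 1010 → σ = 211 MPa, n = 4.79
  alloy H: E = 68.72, α = 22.7, σ_y = 360.0 → σ = 113 MPa, n = 3.19
Alloy H has the lowest safety factor, n = 3.19.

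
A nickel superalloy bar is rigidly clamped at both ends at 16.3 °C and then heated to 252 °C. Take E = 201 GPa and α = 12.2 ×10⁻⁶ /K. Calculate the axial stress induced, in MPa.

578 MPa

ΔT = 235.7 K. Constrained thermal stress σ = E·α·ΔT = 201.0×10³ MPa × 12.2×10⁻⁶ × 235.7 = 578 MPa (compressive).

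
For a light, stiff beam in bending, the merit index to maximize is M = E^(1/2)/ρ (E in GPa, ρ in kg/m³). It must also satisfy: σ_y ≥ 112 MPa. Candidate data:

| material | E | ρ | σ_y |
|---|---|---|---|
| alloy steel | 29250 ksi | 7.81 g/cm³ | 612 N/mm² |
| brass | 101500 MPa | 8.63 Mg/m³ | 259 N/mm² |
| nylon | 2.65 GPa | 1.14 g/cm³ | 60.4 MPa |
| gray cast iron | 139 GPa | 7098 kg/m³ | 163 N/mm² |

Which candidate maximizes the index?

Screen on constraints: σ_y ≥ 112 MPa. Survivors: alloy steel, brass, gray cast iron.
Putting every candidate on a common basis:
  alloy steel: E = 201.7 GPa, ρ = 7810 kg/m³
  brass: E = 101.5 GPa, ρ = 8630 kg/m³
  gray cast iron: E = 139.0 GPa, ρ = 7098 kg/m³
  alloy steel: M = 1.82×10⁻³
  gray cast iron: M = 1.66×10⁻³
  brass: M = 1.17×10⁻³
The maximum is for alloy steel.

alloy steel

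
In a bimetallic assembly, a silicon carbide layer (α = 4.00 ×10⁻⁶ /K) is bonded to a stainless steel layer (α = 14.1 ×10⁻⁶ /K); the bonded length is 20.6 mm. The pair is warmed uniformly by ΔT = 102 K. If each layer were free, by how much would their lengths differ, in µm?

Δα = |4.00 − 14.1|×10⁻⁶/K = 10.1×10⁻⁶/K.
ΔL_mismatch = Δα·L·ΔT = 10.1×10⁻⁶ × 20.6 mm × 102.0 K = 21.2 µm.

21.2 µm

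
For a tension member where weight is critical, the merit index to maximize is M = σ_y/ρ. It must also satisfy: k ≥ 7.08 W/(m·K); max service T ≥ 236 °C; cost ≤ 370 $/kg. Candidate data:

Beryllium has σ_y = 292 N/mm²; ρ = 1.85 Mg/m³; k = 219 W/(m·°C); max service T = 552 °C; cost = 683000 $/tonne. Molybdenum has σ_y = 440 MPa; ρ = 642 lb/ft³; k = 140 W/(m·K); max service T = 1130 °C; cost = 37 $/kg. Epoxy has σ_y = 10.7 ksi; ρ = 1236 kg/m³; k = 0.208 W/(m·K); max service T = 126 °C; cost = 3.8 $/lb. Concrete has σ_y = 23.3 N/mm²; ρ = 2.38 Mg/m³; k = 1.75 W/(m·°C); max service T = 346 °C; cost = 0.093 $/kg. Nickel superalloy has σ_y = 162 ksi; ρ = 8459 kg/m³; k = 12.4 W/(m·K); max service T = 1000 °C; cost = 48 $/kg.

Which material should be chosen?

Screen on constraints: k ≥ 7.08 W/(m·K); max service T ≥ 236 °C; cost ≤ 370 $/kg. Survivors: molybdenum, nickel superalloy.
Normalizing units and computing the index:
  molybdenum: σ_y = 440.0 MPa, ρ = 10280 kg/m³
  nickel superalloy: σ_y = 1117 MPa, ρ = 8459 kg/m³
  nickel superalloy: M = 132 kN·m/kg
  molybdenum: M = 42.8 kN·m/kg
The maximum is for nickel superalloy.

nickel superalloy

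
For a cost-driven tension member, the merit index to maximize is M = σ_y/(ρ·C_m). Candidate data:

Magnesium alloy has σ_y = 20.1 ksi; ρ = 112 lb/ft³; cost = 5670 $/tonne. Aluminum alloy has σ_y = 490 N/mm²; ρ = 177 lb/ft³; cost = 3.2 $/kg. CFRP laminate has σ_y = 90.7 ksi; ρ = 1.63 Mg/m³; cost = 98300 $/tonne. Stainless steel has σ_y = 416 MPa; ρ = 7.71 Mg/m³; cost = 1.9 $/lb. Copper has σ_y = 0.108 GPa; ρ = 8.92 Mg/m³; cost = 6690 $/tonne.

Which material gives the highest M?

aluminum alloy

Convert each candidate to consistent units, then evaluate M:
  magnesium alloy: σ_y = 138.6 MPa, ρ = 1794 kg/m³, cost = 5.670 $/kg
  aluminum alloy: σ_y = 490.0 MPa, ρ = 2835 kg/m³, cost = 3.200 $/kg
  CFRP laminate: σ_y = 625.4 MPa, ρ = 1630 kg/m³, cost = 98.30 $/kg
  stainless steel: σ_y = 416.0 MPa, ρ = 7710 kg/m³, cost = 4.189 $/kg
  copper: σ_y = 108.0 MPa, ρ = 8920 kg/m³, cost = 6.690 $/kg
  aluminum alloy: M = 54.0 kN·m per $
  magnesium alloy: M = 13.6 kN·m per $
  stainless steel: M = 12.9 kN·m per $
  CFRP laminate: M = 3.90 kN·m per $
  copper: M = 1.81 kN·m per $
Aluminum alloy ranks first.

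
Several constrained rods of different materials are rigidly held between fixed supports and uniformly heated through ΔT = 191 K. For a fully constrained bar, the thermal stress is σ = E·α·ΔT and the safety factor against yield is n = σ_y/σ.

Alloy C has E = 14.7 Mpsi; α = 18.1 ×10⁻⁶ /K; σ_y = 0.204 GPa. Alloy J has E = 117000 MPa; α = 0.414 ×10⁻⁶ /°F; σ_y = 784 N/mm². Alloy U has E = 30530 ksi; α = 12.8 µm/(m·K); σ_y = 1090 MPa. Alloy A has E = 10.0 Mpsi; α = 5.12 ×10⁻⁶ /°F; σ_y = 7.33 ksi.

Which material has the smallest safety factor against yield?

In consistent units (E in GPa, α in ×10⁻⁶/K, σ_y in MPa):
  alloy C: E = 101.4, α = 18.1, σ_y = 204.0 → σ = 350 MPa, n = 0.582
  alloy J: E = 117.0, α = 0.745, σ_y = 784.0 → σ = 16.7 MPa, n = 47.1
  alloy U: E = 210.5, α = 12.8, σ_y = 1090 → σ = 515 MPa, n = 2.12
  alloy A: E = 68.95, α = 9.22, σ_y = 50.54 → σ = 121 MPa, n = 0.416
The minimum is alloy A at n = 0.416.

alloy A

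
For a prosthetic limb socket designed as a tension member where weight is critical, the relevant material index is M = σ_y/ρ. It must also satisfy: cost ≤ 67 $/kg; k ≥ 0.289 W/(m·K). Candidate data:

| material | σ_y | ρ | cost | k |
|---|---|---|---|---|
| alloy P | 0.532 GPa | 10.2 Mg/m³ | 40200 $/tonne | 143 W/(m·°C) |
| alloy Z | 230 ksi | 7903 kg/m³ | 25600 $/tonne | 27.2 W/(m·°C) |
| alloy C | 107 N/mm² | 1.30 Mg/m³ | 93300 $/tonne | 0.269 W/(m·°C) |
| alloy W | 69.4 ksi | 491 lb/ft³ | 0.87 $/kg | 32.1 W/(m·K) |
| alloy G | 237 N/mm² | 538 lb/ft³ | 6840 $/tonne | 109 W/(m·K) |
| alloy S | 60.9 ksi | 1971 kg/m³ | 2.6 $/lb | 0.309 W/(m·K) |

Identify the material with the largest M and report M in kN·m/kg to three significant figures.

alloy S, M = 213 kN·m/kg

Screen on constraints: cost ≤ 67 $/kg; k ≥ 0.289 W/(m·K). Survivors: alloy P, alloy Z, alloy W, alloy G, alloy S.
Normalizing units and computing the index:
  alloy P: σ_y = 532.0 MPa, ρ = 10200 kg/m³
  alloy Z: σ_y = 1586 MPa, ρ = 7903 kg/m³
  alloy W: σ_y = 478.5 MPa, ρ = 7865 kg/m³
  alloy G: σ_y = 237.0 MPa, ρ = 8618 kg/m³
  alloy S: σ_y = 419.9 MPa, ρ = 1971 kg/m³
  alloy S: M = 213 kN·m/kg
  alloy Z: M = 201 kN·m/kg
  alloy W: M = 60.8 kN·m/kg
  alloy P: M = 52.2 kN·m/kg
  alloy G: M = 27.5 kN·m/kg
The maximum is for alloy S.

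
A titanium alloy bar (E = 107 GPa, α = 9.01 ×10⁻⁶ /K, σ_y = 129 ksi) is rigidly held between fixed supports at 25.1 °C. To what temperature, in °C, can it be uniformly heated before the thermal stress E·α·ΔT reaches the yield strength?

948 °C

σ_y = 129 ksi = 889.4 MPa.
E·α·ΔT = 889.4 MPa ⇒ ΔT = 889.4 / (107.0×10³ × 9.01×10⁻⁶) = 922.6 K.
T = 25.1 + 922.6 = 947.7 °C.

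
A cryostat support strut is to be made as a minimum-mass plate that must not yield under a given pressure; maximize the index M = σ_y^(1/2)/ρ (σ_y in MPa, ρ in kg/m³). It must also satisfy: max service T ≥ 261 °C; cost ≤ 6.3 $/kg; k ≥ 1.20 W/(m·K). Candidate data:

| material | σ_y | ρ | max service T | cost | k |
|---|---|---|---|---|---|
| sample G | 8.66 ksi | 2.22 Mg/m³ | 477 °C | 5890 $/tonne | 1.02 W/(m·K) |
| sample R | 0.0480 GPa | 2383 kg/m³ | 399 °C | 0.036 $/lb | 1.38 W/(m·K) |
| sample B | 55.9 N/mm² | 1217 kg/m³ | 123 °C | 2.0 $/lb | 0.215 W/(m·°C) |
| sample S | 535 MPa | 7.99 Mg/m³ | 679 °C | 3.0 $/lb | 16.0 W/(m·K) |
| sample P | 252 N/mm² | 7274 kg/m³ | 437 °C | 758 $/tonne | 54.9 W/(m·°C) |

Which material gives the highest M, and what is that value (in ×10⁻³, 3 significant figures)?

Screen on constraints: max service T ≥ 261 °C; cost ≤ 6.3 $/kg; k ≥ 1.20 W/(m·K). Survivors: sample R, sample P.
Putting every candidate on a common basis:
  sample R: σ_y = 48.00 MPa, ρ = 2383 kg/m³
  sample P: σ_y = 252.0 MPa, ρ = 7274 kg/m³
  sample R: M = 2.91×10⁻³
  sample P: M = 2.18×10⁻³
Sample R ranks first.

sample R, M = 2.91×10⁻³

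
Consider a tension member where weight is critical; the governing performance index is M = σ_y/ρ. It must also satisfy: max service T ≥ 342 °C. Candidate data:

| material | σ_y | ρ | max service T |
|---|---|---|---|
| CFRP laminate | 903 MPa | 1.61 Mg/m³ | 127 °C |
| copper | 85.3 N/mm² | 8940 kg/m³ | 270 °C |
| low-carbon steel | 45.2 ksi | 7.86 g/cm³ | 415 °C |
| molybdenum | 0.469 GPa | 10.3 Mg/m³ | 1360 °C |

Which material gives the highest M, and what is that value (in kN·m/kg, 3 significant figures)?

molybdenum, M = 45.5 kN·m/kg

Screen on constraints: max service T ≥ 342 °C. Survivors: low-carbon steel, molybdenum.
Normalizing units and computing the index:
  low-carbon steel: σ_y = 311.6 MPa, ρ = 7860 kg/m³
  molybdenum: σ_y = 469.0 MPa, ρ = 10300 kg/m³
  molybdenum: M = 45.5 kN·m/kg
  low-carbon steel: M = 39.6 kN·m/kg
Molybdenum ranks first.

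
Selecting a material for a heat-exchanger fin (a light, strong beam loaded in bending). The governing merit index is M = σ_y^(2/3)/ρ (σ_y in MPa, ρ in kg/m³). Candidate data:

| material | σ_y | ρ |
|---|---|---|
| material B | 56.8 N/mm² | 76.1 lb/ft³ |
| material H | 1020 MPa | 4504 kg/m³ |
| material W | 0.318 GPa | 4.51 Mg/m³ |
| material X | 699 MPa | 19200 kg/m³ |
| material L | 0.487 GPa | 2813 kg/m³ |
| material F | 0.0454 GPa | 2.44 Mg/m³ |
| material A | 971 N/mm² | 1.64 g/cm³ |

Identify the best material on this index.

Convert each candidate to consistent units, then evaluate M:
  material B: σ_y = 56.80 MPa, ρ = 1219 kg/m³
  material H: σ_y = 1020 MPa, ρ = 4504 kg/m³
  material W: σ_y = 318.0 MPa, ρ = 4510 kg/m³
  material X: σ_y = 699.0 MPa, ρ = 19200 kg/m³
  material L: σ_y = 487.0 MPa, ρ = 2813 kg/m³
  material F: σ_y = 45.40 MPa, ρ = 2440 kg/m³
  material A: σ_y = 971.0 MPa, ρ = 1640 kg/m³
  material A: M = 59.8×10⁻³
  material H: M = 22.5×10⁻³
  material L: M = 22.0×10⁻³
  material B: M = 12.1×10⁻³
  material W: M = 10.3×10⁻³
  material F: M = 5.22×10⁻³
  material X: M = 4.10×10⁻³
Highest index: material A.

material A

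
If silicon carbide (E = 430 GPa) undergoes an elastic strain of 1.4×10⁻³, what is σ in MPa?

σ = E·ε = 430000 MPa × 1.4×10⁻³ = 602 MPa.

602 MPa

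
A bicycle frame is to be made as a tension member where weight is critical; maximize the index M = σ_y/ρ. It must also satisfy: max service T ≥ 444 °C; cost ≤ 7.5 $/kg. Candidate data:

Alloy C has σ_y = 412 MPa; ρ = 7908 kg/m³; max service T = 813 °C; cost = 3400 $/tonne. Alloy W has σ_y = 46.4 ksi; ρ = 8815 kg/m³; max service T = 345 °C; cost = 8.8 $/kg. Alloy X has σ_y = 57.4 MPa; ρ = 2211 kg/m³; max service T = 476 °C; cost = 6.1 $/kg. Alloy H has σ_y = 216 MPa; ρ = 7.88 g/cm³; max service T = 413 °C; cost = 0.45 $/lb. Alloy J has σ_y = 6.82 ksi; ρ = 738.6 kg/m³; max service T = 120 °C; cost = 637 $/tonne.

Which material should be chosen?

Screen on constraints: max service T ≥ 444 °C; cost ≤ 7.5 $/kg. Survivors: alloy C, alloy X.
Convert each candidate to consistent units, then evaluate M:
  alloy C: σ_y = 412.0 MPa, ρ = 7908 kg/m³
  alloy X: σ_y = 57.40 MPa, ρ = 2211 kg/m³
  alloy C: M = 52.1 kN·m/kg
  alloy X: M = 26.0 kN·m/kg
Alloy C ranks first.

alloy C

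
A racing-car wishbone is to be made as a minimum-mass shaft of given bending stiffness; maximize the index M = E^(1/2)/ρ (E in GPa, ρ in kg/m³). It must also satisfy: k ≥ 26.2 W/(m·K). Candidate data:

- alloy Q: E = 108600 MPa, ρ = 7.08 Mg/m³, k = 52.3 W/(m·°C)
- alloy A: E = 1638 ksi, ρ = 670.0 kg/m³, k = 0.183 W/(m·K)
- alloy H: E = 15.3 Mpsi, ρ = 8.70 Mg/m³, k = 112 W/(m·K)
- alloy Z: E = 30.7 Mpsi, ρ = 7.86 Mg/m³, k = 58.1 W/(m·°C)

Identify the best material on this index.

Screen on constraints: k ≥ 26.2 W/(m·K). Survivors: alloy Q, alloy H, alloy Z.
Normalizing units and computing the index:
  alloy Q: E = 108.6 GPa, ρ = 7080 kg/m³
  alloy H: E = 105.5 GPa, ρ = 8700 kg/m³
  alloy Z: E = 211.7 GPa, ρ = 7860 kg/m³
  alloy Z: M = 1.85×10⁻³
  alloy Q: M = 1.47×10⁻³
  alloy H: M = 1.18×10⁻³
The maximum is for alloy Z.

alloy Z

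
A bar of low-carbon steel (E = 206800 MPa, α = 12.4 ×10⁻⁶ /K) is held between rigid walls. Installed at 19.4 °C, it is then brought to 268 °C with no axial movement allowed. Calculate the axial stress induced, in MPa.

637 MPa

E = 206800 MPa = 206.8 GPa.
ΔT = 248.6 K. Constrained thermal stress σ = E·α·ΔT = 206.8×10³ MPa × 12.4×10⁻⁶ × 248.6 = 637 MPa (compressive).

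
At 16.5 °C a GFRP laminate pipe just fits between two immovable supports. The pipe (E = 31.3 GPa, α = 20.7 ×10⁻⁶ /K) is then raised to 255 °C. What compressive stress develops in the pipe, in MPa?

155 MPa

ΔT = 238.5 K. Constrained thermal stress σ = E·α·ΔT = 31.30×10³ MPa × 20.7×10⁻⁶ × 238.5 = 155 MPa (compressive).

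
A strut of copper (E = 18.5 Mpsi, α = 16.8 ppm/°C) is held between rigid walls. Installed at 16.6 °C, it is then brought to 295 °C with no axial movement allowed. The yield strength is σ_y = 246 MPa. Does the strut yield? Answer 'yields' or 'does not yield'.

yields

E = 18.5 Mpsi = 127.6 GPa.
ΔT = 278.4 K. Constrained thermal stress σ = E·α·ΔT = 127.6×10³ MPa × 16.8×10⁻⁶ × 278.4 = 597 MPa (compressive).
Compare to σ_y = 246 MPa: σ ≥ σ_y, so it yields.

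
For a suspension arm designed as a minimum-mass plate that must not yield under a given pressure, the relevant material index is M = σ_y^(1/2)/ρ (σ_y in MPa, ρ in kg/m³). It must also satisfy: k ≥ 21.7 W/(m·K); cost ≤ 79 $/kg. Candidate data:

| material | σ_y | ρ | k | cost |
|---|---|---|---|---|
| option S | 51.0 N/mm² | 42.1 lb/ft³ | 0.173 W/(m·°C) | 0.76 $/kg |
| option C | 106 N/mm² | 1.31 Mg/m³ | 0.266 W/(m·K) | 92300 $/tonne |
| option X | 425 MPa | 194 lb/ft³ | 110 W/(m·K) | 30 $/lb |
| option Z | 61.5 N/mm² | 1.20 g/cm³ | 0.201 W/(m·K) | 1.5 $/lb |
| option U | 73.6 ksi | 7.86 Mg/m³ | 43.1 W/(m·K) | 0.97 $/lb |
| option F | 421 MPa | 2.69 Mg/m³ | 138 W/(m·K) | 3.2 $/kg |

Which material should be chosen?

Screen on constraints: k ≥ 21.7 W/(m·K); cost ≤ 79 $/kg. Survivors: option X, option U, option F.
Convert each candidate to consistent units, then evaluate M:
  option X: σ_y = 425.0 MPa, ρ = 3108 kg/m³
  option U: σ_y = 507.5 MPa, ρ = 7860 kg/m³
  option F: σ_y = 421.0 MPa, ρ = 2690 kg/m³
  option F: M = 7.63×10⁻³
  option X: M = 6.63×10⁻³
  option U: M = 2.87×10⁻³
Option F ranks first.

option F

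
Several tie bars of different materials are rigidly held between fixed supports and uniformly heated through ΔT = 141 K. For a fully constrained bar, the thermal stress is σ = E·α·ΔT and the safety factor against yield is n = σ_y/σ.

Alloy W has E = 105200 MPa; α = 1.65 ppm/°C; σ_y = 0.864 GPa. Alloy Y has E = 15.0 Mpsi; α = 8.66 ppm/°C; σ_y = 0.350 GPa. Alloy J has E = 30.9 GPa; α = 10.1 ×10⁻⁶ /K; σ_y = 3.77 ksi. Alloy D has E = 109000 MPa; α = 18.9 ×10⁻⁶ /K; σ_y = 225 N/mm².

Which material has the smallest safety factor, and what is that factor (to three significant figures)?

Converting E to GPa, α to ×10⁻⁶/K, σ_y to MPa, then σ and n for each:
  alloy W: E = 105.2, α = 1.65, σ_y = 864.0 → σ = 24.5 MPa, n = 35.3
  alloy Y: E = 103.4, α = 8.66, σ_y = 350.0 → σ = 126 MPa, n = 2.77
  alloy J: E = 30.90, α = 10.1, σ_y = 25.99 → σ = 44.0 MPa, n = 0.591
  alloy D: E = 109.0, α = 18.9, σ_y = 225.0 → σ = 290 MPa, n = 0.775
The minimum is alloy J at n = 0.591.

alloy J, n = 0.591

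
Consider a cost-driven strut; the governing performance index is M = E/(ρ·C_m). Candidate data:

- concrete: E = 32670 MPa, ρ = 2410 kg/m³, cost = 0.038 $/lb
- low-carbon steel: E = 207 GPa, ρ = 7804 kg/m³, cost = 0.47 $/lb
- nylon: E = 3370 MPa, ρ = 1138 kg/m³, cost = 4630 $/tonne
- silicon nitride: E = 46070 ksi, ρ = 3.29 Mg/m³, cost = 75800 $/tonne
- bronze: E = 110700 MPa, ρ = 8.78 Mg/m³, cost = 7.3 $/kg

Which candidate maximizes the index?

After converting to SI:
  concrete: E = 32.67 GPa, ρ = 2410 kg/m³, cost = 0.08377 $/kg
  low-carbon steel: E = 207.0 GPa, ρ = 7804 kg/m³, cost = 1.036 $/kg
  nylon: E = 3.370 GPa, ρ = 1138 kg/m³, cost = 4.630 $/kg
  silicon nitride: E = 317.6 GPa, ρ = 3290 kg/m³, cost = 75.80 $/kg
  bronze: E = 110.7 GPa, ρ = 8780 kg/m³, cost = 7.300 $/kg
  concrete: M = 162 MN·m per $
  low-carbon steel: M = 25.6 MN·m per $
  bronze: M = 1.73 MN·m per $
  silicon nitride: M = 1.27 MN·m per $
  nylon: M = 0.640 MN·m per $
Concrete has the largest M.

concrete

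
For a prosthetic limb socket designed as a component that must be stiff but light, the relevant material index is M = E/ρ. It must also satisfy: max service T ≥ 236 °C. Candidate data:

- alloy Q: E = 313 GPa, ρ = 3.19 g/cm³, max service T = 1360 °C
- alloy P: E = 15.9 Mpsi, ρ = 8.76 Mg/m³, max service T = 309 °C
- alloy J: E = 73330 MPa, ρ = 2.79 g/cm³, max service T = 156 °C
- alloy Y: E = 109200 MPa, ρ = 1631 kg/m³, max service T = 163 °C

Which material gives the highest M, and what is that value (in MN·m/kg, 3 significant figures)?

alloy Q, M = 98.1 MN·m/kg

Screen on constraints: max service T ≥ 236 °C. Survivors: alloy Q, alloy P.
Normalizing units and computing the index:
  alloy Q: E = 313.0 GPa, ρ = 3190 kg/m³
  alloy P: E = 109.6 GPa, ρ = 8760 kg/m³
  alloy Q: M = 98.1 MN·m/kg
  alloy P: M = 12.5 MN·m/kg
Alloy Q ranks first.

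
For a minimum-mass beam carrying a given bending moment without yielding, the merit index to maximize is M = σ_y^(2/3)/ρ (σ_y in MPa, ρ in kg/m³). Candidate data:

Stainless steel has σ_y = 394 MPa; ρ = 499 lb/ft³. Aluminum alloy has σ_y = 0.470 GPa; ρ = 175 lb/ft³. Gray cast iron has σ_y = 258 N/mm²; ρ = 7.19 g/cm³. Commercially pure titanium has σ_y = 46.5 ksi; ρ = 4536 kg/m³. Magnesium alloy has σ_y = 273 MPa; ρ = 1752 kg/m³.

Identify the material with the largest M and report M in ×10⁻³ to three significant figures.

Normalizing units and computing the index:
  stainless steel: σ_y = 394.0 MPa, ρ = 7993 kg/m³
  aluminum alloy: σ_y = 470.0 MPa, ρ = 2803 kg/m³
  gray cast iron: σ_y = 258.0 MPa, ρ = 7190 kg/m³
  commercially pure titanium: σ_y = 320.6 MPa, ρ = 4536 kg/m³
  magnesium alloy: σ_y = 273.0 MPa, ρ = 1752 kg/m³
  magnesium alloy: M = 24.0×10⁻³
  aluminum alloy: M = 21.6×10⁻³
  commercially pure titanium: M = 10.3×10⁻³
  stainless steel: M = 6.72×10⁻³
  gray cast iron: M = 5.64×10⁻³
Highest index: magnesium alloy.

magnesium alloy, M = 24.0×10⁻³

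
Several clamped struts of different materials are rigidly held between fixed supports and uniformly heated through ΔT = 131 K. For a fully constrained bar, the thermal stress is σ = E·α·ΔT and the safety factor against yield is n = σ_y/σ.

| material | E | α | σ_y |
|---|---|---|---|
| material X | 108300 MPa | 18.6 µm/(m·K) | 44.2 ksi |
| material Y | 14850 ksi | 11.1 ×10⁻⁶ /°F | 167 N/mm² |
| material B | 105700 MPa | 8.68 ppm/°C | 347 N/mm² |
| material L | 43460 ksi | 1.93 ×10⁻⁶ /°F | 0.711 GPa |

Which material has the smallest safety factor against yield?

In consistent units (E in GPa, α in ×10⁻⁶/K, σ_y in MPa):
  material X: E = 108.3, α = 18.6, σ_y = 304.7 → σ = 264 MPa, n = 1.15
  material Y: E = 102.4, α = 20.0, σ_y = 167.0 → σ = 268 MPa, n = 0.623
  material B: E = 105.7, α = 8.68, σ_y = 347.0 → σ = 120 MPa, n = 2.89
  material L: E = 299.6, α = 3.47, σ_y = 711.0 → σ = 136 MPa, n = 5.21
Smallest n: material Y with n = 0.623.

material Y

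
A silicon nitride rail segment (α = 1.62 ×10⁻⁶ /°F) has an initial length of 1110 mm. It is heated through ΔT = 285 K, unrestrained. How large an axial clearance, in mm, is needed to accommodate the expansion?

0.922 mm

Convert α: 1.62×10⁻⁶/°F × (9/5) = 2.92×10⁻⁶/K.
ΔL = α·L₀·ΔT = 2.92×10⁻⁶ × 1110 mm × 285.0 K = 0.922 mm.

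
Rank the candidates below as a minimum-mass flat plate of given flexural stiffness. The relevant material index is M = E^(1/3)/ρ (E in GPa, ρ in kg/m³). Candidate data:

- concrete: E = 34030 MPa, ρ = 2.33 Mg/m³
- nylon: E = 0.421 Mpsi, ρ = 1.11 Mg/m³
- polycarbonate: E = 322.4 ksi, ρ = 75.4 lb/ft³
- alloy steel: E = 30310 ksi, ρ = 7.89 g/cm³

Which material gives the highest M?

In SI units:
  concrete: E = 34.03 GPa, ρ = 2330 kg/m³
  nylon: E = 2.903 GPa, ρ = 1110 kg/m³
  polycarbonate: E = 2.223 GPa, ρ = 1208 kg/m³
  alloy steel: E = 209.0 GPa, ρ = 7890 kg/m³
  concrete: M = 1.39×10⁻³
  nylon: M = 1.29×10⁻³
  polycarbonate: M = 1.08×10⁻³
  alloy steel: M = 0.752×10⁻³
Concrete has the largest M.

concrete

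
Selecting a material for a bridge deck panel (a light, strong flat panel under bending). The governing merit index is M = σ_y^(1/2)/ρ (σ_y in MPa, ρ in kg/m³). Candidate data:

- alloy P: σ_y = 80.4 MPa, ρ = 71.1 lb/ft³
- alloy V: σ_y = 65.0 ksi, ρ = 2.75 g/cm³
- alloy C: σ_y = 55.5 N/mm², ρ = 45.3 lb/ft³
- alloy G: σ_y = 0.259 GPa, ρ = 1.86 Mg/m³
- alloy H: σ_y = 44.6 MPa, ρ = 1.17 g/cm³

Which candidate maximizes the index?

alloy C

In SI units:
  alloy P: σ_y = 80.40 MPa, ρ = 1139 kg/m³
  alloy V: σ_y = 448.2 MPa, ρ = 2750 kg/m³
  alloy C: σ_y = 55.50 MPa, ρ = 725.6 kg/m³
  alloy G: σ_y = 259.0 MPa, ρ = 1860 kg/m³
  alloy H: σ_y = 44.60 MPa, ρ = 1170 kg/m³
  alloy C: M = 10.3×10⁻³
  alloy G: M = 8.65×10⁻³
  alloy P: M = 7.87×10⁻³
  alloy V: M = 7.70×10⁻³
  alloy H: M = 5.71×10⁻³
The maximum is for alloy C.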